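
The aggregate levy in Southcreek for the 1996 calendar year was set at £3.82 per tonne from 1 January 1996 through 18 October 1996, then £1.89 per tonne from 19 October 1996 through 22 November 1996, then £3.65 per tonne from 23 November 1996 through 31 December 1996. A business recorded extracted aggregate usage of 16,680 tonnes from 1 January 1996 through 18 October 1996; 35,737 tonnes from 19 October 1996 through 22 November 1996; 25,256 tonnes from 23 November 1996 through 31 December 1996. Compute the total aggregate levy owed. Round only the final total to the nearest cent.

£223444.93

1 January – 18 October 1996: 16,680 tonnes at £3.82/tonne → £63717.60
19 October – 22 November 1996: 35,737 tonnes at £1.89/tonne → £67542.93
23 November – 31 December 1996: 25,256 tonnes at £3.65/tonne → £92184.40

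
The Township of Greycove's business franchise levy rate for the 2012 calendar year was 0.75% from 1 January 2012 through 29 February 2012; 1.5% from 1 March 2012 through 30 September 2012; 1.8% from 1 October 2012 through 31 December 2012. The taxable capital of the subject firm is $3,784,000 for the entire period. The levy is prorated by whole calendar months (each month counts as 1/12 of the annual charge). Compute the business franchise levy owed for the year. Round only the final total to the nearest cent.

$54,868.00

1 January – 29 February 2012: 2 months at 0.75% → $3,784,000 × 0.75% × 2/12 = $4,730.0000
1 March – 30 September 2012: 7 months at 1.5% → $3,784,000 × 1.5% × 7/12 = $33,110.0000
1 October – 31 December 2012: 3 months at 1.8% → $3,784,000 × 1.8% × 3/12 = $17,028.0000
Total = $54,868.0000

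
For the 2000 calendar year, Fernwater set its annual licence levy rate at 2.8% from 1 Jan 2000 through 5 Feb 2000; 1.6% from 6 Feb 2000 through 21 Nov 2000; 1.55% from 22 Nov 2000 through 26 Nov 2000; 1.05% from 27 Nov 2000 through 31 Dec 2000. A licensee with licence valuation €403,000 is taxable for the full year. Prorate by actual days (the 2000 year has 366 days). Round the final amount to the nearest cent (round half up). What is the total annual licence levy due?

€6,708.96

1 Jan – 5 Feb 2000: 36 days at 2.8% → €403,000 × 2.8% × 36/366 = €1,109.9016
6 Feb – 21 Nov 2000: 290 days at 1.6% → €403,000 × 1.6% × 290/366 = €5,109.0710
22 Nov – 26 Nov 2000: 5 days at 1.55% → €403,000 × 1.55% × 5/366 = €85.3347
27 Nov – 31 Dec 2000: 35 days at 1.05% → €403,000 × 1.05% × 35/366 = €404.6516
Total = €6,708.9590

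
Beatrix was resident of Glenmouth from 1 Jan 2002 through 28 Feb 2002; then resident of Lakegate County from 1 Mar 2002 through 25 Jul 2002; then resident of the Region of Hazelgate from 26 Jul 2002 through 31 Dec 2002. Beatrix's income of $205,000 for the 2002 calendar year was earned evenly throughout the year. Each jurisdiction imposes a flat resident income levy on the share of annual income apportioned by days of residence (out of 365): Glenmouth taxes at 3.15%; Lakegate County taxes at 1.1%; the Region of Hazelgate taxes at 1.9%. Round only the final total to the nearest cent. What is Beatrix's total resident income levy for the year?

$3,648.72

Glenmouth, 1 Jan – 28 Feb 2002: 59 days → $205,000 × 3.15% × 59/365 = $1,043.8151
Lakegate County, 1 Mar – 25 Jul 2002: 147 days → $205,000 × 1.1% × 147/365 = $908.1781
The Region of Hazelgate, 26 Jul – 31 Dec 2002: 159 days → $205,000 × 1.9% × 159/365 = $1,696.7260
Total = $3,648.7192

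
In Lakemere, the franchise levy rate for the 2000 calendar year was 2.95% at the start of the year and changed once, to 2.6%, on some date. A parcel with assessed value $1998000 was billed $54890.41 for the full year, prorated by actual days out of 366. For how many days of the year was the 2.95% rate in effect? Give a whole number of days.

154 days

Let d = days at the first rate; then 366 − d days at the second rate.
$1998000 × [2.95%·d + 2.6%·(366−d)] / 366 = $54890.41
Solving gives d = 154, so the new rate took effect on 3 Jun 2000.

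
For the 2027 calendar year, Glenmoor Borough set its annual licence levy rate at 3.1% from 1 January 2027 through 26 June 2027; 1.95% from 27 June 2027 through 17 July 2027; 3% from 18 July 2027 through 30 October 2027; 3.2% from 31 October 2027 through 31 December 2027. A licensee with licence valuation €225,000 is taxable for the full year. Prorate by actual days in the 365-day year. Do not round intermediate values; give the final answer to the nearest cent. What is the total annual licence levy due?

1 January – 26 June 2027: 177 days at 3.1% → €225,000 × 3.1% × 177/365 = €3,382.3973
27 June – 17 July 2027: 21 days at 1.95% → €225,000 × 1.95% × 21/365 = €252.4315
18 July – 30 October 2027: 105 days at 3% → €225,000 × 3% × 105/365 = €1,941.7808
31 October – 31 December 2027: 62 days at 3.2% → €225,000 × 3.2% × 62/365 = €1,223.0137
Total = €6,799.6233

€6,799.62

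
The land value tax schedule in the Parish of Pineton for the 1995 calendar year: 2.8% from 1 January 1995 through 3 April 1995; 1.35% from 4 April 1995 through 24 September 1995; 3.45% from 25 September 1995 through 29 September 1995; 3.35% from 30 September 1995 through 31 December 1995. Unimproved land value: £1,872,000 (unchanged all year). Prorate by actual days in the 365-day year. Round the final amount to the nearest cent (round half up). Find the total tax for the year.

£42,266.17

1 January – 3 April 1995: 93 days at 2.8% → £1,872,000 × 2.8% × 93/365 = £13,355.3096
4 April – 24 September 1995: 174 days at 1.35% → £1,872,000 × 1.35% × 174/365 = £12,047.4740
25 September – 29 September 1995: 5 days at 3.45% → £1,872,000 × 3.45% × 5/365 = £884.7123
30 September – 31 December 1995: 93 days at 3.35% → £1,872,000 × 3.35% × 93/365 = £15,978.6740
Total = £42,266.1699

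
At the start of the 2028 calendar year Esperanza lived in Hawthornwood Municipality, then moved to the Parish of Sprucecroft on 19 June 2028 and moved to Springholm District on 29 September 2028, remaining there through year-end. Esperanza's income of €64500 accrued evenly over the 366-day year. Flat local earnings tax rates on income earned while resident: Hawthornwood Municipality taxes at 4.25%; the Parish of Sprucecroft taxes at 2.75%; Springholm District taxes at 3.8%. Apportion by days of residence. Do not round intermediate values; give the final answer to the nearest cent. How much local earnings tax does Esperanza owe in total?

Hawthornwood Municipality, 1 January – 18 June 2028: 170 days → €64500 × 4.25% × 170/366 = €1273.2582
The Parish of Sprucecroft, 19 June – 28 September 2028: 102 days → €64500 × 2.75% × 102/366 = €494.3238
Springholm District, 29 September – 31 December 2028: 94 days → €64500 × 3.8% × 94/366 = €629.4918
Total = €2397.0738

€2397.07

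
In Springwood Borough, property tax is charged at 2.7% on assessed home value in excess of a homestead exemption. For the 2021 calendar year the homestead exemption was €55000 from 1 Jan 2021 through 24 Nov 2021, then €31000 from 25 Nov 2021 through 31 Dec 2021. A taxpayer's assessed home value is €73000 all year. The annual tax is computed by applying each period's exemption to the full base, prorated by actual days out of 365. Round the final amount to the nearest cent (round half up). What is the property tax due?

1 Jan – 24 Nov 2021: 328 days, exemption €55000 → (€73000 − €55000) × 2.7% × 328/365 = €436.7342
25 Nov – 31 Dec 2021: 37 days, exemption €31000 → (€73000 − €31000) × 2.7% × 37/365 = €114.9534
Total = €551.6877

€551.69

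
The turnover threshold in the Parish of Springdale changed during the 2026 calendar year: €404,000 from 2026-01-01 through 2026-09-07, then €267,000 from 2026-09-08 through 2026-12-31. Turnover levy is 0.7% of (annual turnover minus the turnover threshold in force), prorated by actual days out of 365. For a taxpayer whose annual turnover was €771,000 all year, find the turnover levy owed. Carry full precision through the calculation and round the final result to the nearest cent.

2026-01-01 to 2026-09-07: 250 days, exemption €404,000 → (€771,000 − €404,000) × 0.7% × 250/365 = €1,759.5890
2026-09-08 to 2026-12-31: 115 days, exemption €267,000 → (€771,000 − €267,000) × 0.7% × 115/365 = €1,111.5616
Total = €2,871.1507

€2,871.15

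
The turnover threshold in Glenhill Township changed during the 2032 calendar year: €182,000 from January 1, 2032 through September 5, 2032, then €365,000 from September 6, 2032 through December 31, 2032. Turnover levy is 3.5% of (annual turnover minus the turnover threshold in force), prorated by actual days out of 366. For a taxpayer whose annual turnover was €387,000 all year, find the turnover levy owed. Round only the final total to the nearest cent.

€5,127.50

January 1 – September 5, 2032: 249 days, exemption €182,000 → (€387,000 − €182,000) × 3.5% × 249/366 = €4,881.3525
September 6 – December 31, 2032: 117 days, exemption €365,000 → (€387,000 − €365,000) × 3.5% × 117/366 = €246.1475
Total = €5,127.5000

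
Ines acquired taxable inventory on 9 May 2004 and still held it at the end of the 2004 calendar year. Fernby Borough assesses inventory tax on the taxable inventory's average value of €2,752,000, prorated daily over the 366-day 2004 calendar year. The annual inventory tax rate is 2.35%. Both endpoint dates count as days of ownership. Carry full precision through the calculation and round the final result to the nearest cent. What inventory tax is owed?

Days held (9 May – 31 Dec 2004): 237 out of 366
Tax = €2,752,000 × 2.35% × 237/366 = €41,877.7705

€41,877.77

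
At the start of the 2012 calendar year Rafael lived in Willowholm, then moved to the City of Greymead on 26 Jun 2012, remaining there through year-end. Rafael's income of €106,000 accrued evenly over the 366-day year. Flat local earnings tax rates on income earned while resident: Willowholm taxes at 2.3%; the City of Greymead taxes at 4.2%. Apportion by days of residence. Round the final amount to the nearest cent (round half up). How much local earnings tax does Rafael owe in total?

Willowholm, 1 Jan – 25 Jun 2012: 177 days → €106,000 × 2.3% × 177/366 = €1,179.0328
The City of Greymead, 26 Jun – 31 Dec 2012: 189 days → €106,000 × 4.2% × 189/366 = €2,298.9836
Total = €3,478.0164

€3,478.02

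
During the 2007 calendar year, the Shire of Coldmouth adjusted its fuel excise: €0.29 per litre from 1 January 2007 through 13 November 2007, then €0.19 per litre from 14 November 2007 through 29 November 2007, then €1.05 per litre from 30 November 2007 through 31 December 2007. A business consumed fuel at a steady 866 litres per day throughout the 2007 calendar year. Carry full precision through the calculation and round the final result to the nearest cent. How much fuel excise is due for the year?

1 January – 13 November 2007: 317 days × 866 litres/day = 274,522 litres at €0.29/litre → €79611.38
14 November – 29 November 2007: 16 days × 866 litres/day = 13,856 litres at €0.19/litre → €2632.64
30 November – 31 December 2007: 32 days × 866 litres/day = 27,712 litres at €1.05/litre → €29097.60

€111341.62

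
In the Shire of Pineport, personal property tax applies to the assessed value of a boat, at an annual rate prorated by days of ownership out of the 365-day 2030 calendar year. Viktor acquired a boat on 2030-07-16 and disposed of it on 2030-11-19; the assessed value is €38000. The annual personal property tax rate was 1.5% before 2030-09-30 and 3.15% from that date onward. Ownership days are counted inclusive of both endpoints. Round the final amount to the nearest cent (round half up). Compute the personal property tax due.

€285.94

2030-07-16 to 2030-09-29: 76 days at 1.5% → €38000 × 1.5% × 76/365 = €118.6849
2030-09-30 to 2030-11-19: 51 days at 3.15% → €38000 × 3.15% × 51/365 = €167.2521
Total = €285.9370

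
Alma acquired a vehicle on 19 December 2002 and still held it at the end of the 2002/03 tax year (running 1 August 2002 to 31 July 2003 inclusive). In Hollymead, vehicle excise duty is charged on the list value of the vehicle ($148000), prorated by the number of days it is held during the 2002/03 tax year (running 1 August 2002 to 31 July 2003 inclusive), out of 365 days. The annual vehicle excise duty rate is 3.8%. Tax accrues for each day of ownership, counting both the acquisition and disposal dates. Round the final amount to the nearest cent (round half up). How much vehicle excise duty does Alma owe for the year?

Days held (19 December 2002 – 31 July 2003): 225 out of 365
Tax = $148000 × 3.8% × 225/365 = $3466.8493

$3466.85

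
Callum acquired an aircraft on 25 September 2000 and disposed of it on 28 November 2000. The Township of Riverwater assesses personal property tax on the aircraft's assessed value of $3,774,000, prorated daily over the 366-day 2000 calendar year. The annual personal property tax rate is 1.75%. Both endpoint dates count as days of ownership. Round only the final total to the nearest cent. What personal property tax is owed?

Days held (25 September – 28 November 2000): 65 out of 366
Tax = $3,774,000 × 1.75% × 65/366 = $11,729.3033

$11,729.30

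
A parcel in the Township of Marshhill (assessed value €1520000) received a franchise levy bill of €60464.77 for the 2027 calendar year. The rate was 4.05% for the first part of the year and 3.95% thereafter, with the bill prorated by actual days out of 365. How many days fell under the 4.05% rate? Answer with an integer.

Let d = days at the first rate; then 365 − d days at the second rate.
€1520000 × [4.05%·d + 3.95%·(365−d)] / 365 = €60464.77
Solving gives d = 102, so the new rate took effect on 13 Apr 2027.

102 days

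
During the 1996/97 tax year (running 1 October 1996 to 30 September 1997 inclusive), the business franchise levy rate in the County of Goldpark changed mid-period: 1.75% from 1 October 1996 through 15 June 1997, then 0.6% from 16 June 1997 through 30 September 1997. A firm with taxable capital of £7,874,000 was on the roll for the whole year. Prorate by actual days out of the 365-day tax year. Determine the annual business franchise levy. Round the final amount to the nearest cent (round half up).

1 October 1996 – 15 June 1997: 258 days at 1.75% → £7,874,000 × 1.75% × 258/365 = £97,400.3014
16 June – 30 September 1997: 107 days at 0.6% → £7,874,000 × 0.6% × 107/365 = £13,849.6110
Total = £111,249.9123

£111,249.91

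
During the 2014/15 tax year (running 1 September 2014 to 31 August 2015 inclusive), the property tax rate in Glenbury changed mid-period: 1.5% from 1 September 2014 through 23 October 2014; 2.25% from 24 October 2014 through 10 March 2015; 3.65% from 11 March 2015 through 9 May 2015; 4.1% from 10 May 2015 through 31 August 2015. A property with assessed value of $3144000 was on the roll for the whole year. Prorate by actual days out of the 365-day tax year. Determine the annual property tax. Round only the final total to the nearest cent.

1 September – 23 October 2014: 53 days at 1.5% → $3144000 × 1.5% × 53/365 = $6847.8904
24 October 2014 – 10 March 2015: 138 days at 2.25% → $3144000 × 2.25% × 138/365 = $26745.5342
11 March – 9 May 2015: 60 days at 3.65% → $3144000 × 3.65% × 60/365 = $18864.0000
10 May – 31 August 2015: 114 days at 4.1% → $3144000 × 4.1% × 114/365 = $40260.4274
Total = $92717.8521

$92717.85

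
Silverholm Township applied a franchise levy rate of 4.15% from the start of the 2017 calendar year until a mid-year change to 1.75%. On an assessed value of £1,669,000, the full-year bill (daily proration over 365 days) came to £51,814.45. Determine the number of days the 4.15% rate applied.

Let d = days at the first rate; then 365 − d days at the second rate.
£1,669,000 × [4.15%·d + 1.75%·(365−d)] / 365 = £51,814.45
Solving gives d = 206, so the new rate took effect on 26 Jul 2017.

206 days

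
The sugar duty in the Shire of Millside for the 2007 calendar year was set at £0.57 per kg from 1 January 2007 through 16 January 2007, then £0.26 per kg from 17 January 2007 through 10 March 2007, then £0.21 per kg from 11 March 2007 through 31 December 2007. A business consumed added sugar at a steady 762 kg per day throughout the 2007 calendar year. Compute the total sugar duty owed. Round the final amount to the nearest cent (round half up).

£64,815.72

1 January – 16 January 2007: 16 days × 762 kg/day = 12,192 kg at £0.57/kg → £6,949.44
17 January – 10 March 2007: 53 days × 762 kg/day = 40,386 kg at £0.26/kg → £10,500.36
11 March – 31 December 2007: 296 days × 762 kg/day = 225,552 kg at £0.21/kg → £47,365.92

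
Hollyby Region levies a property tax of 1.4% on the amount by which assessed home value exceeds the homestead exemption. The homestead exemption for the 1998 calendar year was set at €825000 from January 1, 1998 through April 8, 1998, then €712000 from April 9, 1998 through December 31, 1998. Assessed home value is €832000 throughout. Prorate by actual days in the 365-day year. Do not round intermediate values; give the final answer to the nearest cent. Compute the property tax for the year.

€1255.24

January 1 – April 8, 1998: 98 days, exemption €825000 → (€832000 − €825000) × 1.4% × 98/365 = €26.3123
April 9 – December 31, 1998: 267 days, exemption €712000 → (€832000 − €712000) × 1.4% × 267/365 = €1228.9315
Total = €1255.2438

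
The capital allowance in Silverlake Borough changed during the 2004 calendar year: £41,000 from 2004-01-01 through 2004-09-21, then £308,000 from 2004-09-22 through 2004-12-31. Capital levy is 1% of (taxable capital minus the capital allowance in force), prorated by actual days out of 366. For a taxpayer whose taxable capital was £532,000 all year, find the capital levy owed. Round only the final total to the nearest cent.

2004-01-01 to 2004-09-21: 265 days, exemption £41,000 → (£532,000 − £41,000) × 1% × 265/366 = £3,555.0546
2004-09-22 to 2004-12-31: 101 days, exemption £308,000 → (£532,000 − £308,000) × 1% × 101/366 = £618.1421
Total = £4,173.1967

£4,173.20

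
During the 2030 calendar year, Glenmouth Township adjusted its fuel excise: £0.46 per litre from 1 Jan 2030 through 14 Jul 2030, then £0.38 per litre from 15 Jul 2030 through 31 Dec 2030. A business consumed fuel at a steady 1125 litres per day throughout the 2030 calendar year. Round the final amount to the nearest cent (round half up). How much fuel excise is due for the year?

£173587.50

1 Jan – 14 Jul 2030: 195 days × 1125 litres/day = 219,375 litres at £0.46/litre → £100912.50
15 Jul – 31 Dec 2030: 170 days × 1125 litres/day = 191,250 litres at £0.38/litre → £72675.00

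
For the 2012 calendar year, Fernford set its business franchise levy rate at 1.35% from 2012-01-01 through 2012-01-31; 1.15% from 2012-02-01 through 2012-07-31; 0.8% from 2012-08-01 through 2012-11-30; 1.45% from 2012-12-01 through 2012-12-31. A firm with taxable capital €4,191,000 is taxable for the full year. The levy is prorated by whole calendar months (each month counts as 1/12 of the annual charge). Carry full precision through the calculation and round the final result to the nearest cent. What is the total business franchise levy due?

€45,053.25

2012-01-01 to 2012-01-31: 1 month at 1.35% → €4,191,000 × 1.35% × 1/12 = €4,714.8750
2012-02-01 to 2012-07-31: 6 months at 1.15% → €4,191,000 × 1.15% × 6/12 = €24,098.2500
2012-08-01 to 2012-11-30: 4 months at 0.8% → €4,191,000 × 0.8% × 4/12 = €11,176.0000
2012-12-01 to 2012-12-31: 1 month at 1.45% → €4,191,000 × 1.45% × 1/12 = €5,064.1250
Total = €45,053.2500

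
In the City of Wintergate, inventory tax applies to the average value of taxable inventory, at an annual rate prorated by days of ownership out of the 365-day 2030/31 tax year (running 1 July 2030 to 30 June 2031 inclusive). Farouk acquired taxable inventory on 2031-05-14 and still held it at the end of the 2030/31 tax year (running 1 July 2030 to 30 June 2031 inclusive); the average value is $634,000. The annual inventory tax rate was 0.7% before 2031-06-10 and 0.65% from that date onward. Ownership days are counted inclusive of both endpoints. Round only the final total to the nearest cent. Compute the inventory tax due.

2031-05-14 to 2031-06-09: 27 days at 0.7% → $634,000 × 0.7% × 27/365 = $328.2904
2031-06-10 to 2031-06-30: 21 days at 0.65% → $634,000 × 0.65% × 21/365 = $237.0986
Total = $565.3890

$565.39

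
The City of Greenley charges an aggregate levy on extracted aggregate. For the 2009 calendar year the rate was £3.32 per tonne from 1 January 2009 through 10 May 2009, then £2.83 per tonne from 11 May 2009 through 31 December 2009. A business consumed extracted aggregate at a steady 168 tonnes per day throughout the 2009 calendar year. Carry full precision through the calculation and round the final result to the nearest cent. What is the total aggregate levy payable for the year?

1 January – 10 May 2009: 130 days × 168 tonnes/day = 21,840 tonnes at £3.32/tonne → £72508.80
11 May – 31 December 2009: 235 days × 168 tonnes/day = 39,480 tonnes at £2.83/tonne → £111728.40

£184237.20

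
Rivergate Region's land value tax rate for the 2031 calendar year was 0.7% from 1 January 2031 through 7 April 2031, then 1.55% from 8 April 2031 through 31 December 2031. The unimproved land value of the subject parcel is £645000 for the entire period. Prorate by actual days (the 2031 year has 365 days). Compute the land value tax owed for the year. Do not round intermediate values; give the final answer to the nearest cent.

1 January – 7 April 2031: 97 days at 0.7% → £645000 × 0.7% × 97/365 = £1199.8767
8 April – 31 December 2031: 268 days at 1.55% → £645000 × 1.55% × 268/365 = £7340.6301
Total = £8540.5068

£8540.51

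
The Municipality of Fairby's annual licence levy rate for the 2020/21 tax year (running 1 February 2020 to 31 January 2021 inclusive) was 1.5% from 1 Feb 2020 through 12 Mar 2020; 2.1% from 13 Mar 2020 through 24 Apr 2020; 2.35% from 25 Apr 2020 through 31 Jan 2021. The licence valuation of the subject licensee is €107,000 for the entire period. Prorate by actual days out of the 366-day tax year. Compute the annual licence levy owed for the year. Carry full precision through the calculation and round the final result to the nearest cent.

1 Feb – 12 Mar 2020: 41 days at 1.5% → €107,000 × 1.5% × 41/366 = €179.7951
13 Mar – 24 Apr 2020: 43 days at 2.1% → €107,000 × 2.1% × 43/366 = €263.9918
25 Apr 2020 – 31 Jan 2021: 282 days at 2.35% → €107,000 × 2.35% × 282/366 = €1,937.4016
Total = €2,381.1885

€2,381.19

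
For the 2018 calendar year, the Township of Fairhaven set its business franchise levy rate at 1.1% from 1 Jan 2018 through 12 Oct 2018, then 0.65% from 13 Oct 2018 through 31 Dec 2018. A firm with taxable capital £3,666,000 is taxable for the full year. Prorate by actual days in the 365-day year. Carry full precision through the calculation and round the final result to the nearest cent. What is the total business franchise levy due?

£36,710.22

1 Jan – 12 Oct 2018: 285 days at 1.1% → £3,666,000 × 1.1% × 285/365 = £31,487.4247
13 Oct – 31 Dec 2018: 80 days at 0.65% → £3,666,000 × 0.65% × 80/365 = £5,222.7945
Total = £36,710.2192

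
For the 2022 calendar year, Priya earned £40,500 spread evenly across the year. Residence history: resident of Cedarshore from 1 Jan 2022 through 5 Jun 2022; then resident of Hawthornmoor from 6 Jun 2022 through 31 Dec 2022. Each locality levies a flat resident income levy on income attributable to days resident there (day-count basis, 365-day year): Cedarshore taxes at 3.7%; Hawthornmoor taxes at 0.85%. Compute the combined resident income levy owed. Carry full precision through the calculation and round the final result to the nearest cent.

£837.57

Cedarshore, 1 Jan – 5 Jun 2022: 156 days → £40,500 × 3.7% × 156/365 = £640.4548
Hawthornmoor, 6 Jun – 31 Dec 2022: 209 days → £40,500 × 0.85% × 209/365 = £197.1185
Total = £837.5733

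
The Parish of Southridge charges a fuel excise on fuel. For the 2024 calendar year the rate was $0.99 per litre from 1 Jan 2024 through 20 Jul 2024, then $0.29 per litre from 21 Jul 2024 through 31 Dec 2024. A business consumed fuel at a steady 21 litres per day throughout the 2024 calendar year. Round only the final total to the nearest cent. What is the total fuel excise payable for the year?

1 Jan – 20 Jul 2024: 202 days × 21 litres/day = 4,242 litres at $0.99/litre → $4,199.58
21 Jul – 31 Dec 2024: 164 days × 21 litres/day = 3,444 litres at $0.29/litre → $998.76

$5,198.34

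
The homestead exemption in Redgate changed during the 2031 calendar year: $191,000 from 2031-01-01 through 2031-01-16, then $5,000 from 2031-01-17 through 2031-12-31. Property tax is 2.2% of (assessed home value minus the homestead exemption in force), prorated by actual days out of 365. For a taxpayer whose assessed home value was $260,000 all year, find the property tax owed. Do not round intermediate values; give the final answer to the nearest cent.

2031-01-01 to 2031-01-16: 16 days, exemption $191,000 → ($260,000 − $191,000) × 2.2% × 16/365 = $66.5425
2031-01-17 to 2031-12-31: 349 days, exemption $5,000 → ($260,000 − $5,000) × 2.2% × 349/365 = $5,364.0822
Total = $5,430.6247

$5,430.62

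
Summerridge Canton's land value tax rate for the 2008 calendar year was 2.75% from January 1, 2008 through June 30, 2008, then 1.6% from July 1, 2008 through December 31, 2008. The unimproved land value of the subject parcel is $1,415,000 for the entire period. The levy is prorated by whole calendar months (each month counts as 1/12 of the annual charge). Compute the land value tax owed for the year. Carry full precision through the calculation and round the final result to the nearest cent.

$30,776.25

January 1 – June 30, 2008: 6 months at 2.75% → $1,415,000 × 2.75% × 6/12 = $19,456.2500
July 1 – December 31, 2008: 6 months at 1.6% → $1,415,000 × 1.6% × 6/12 = $11,320.0000
Total = $30,776.2500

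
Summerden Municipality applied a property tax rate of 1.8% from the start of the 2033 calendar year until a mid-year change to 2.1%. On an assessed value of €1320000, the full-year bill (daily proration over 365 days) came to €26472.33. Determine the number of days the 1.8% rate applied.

115 days

Let d = days at the first rate; then 365 − d days at the second rate.
€1320000 × [1.8%·d + 2.1%·(365−d)] / 365 = €26472.33
Solving gives d = 115, so the new rate took effect on 26 April 2033.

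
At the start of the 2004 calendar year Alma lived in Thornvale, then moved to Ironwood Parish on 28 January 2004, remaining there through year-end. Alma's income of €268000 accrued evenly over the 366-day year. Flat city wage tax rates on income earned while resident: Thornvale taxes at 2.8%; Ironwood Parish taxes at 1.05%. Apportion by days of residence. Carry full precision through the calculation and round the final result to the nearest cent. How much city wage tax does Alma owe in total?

Thornvale, 1 January – 27 January 2004: 27 days → €268000 × 2.8% × 27/366 = €553.5738
Ironwood Parish, 28 January – 31 December 2004: 339 days → €268000 × 1.05% × 339/366 = €2606.4098
Total = €3159.9836

€3159.98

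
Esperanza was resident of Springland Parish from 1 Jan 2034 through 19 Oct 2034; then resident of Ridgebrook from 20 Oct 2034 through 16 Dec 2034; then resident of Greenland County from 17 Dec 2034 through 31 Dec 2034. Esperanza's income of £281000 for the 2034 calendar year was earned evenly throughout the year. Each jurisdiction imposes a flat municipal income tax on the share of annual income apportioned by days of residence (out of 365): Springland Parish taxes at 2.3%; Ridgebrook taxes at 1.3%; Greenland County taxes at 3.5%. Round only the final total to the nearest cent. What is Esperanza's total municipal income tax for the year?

Springland Parish, 1 Jan – 19 Oct 2034: 292 days → £281000 × 2.3% × 292/365 = £5170.4000
Ridgebrook, 20 Oct – 16 Dec 2034: 58 days → £281000 × 1.3% × 58/365 = £580.4767
Greenland County, 17 Dec – 31 Dec 2034: 15 days → £281000 × 3.5% × 15/365 = £404.1781
Total = £6155.0548

£6155.05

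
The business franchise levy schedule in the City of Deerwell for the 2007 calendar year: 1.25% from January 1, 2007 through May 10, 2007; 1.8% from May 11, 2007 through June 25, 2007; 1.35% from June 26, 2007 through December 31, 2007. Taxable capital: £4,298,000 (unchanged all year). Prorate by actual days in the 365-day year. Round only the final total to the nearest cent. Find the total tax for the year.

£58,929.70

January 1 – May 10, 2007: 130 days at 1.25% → £4,298,000 × 1.25% × 130/365 = £19,134.9315
May 11 – June 25, 2007: 46 days at 1.8% → £4,298,000 × 1.8% × 46/365 = £9,749.9836
June 26 – December 31, 2007: 189 days at 1.35% → £4,298,000 × 1.35% × 189/365 = £30,044.7863
Total = £58,929.7014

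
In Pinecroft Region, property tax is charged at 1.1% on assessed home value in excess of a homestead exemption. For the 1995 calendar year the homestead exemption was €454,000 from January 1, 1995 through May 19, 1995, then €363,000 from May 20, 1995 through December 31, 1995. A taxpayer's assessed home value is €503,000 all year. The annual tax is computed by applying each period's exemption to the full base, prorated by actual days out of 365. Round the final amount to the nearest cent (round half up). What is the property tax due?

January 1 – May 19, 1995: 139 days, exemption €454,000 → (€503,000 − €454,000) × 1.1% × 139/365 = €205.2630
May 20 – December 31, 1995: 226 days, exemption €363,000 → (€503,000 − €363,000) × 1.1% × 226/365 = €953.5342
Total = €1,158.7973

€1,158.80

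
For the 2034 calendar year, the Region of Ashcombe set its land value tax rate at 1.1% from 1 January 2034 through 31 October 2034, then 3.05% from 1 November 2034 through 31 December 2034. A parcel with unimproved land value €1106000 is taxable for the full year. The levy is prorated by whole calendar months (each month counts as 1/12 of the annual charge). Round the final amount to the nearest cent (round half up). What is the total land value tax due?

€15760.50

1 January – 31 October 2034: 10 months at 1.1% → €1106000 × 1.1% × 10/12 = €10138.3333
1 November – 31 December 2034: 2 months at 3.05% → €1106000 × 3.05% × 2/12 = €5622.1667
Total = €15760.5000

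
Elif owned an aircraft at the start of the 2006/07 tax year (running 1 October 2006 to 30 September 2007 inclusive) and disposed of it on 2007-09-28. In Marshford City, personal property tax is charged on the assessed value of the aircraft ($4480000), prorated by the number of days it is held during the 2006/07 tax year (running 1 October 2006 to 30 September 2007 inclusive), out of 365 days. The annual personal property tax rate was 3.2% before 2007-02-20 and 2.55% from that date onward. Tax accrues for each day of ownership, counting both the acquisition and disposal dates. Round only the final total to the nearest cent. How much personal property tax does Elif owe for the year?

$124942.90

2006-10-01 to 2007-02-19: 142 days at 3.2% → $4480000 × 3.2% × 142/365 = $55772.9315
2007-02-20 to 2007-09-28: 221 days at 2.55% → $4480000 × 2.55% × 221/365 = $69169.9726
Total = $124942.9041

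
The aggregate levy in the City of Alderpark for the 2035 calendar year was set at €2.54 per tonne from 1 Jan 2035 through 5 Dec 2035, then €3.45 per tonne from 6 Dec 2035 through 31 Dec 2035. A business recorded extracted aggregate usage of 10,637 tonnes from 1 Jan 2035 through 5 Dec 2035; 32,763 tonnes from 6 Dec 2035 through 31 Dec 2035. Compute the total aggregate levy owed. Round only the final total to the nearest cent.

1 Jan – 5 Dec 2035: 10,637 tonnes at €2.54/tonne → €27017.98
6 Dec – 31 Dec 2035: 32,763 tonnes at €3.45/tonne → €113032.35

€140050.33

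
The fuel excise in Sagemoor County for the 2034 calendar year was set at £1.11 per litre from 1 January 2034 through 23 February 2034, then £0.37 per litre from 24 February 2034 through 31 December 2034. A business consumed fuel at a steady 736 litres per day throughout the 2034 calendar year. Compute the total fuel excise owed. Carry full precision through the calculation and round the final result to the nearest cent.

£128,807.36

1 January – 23 February 2034: 54 days × 736 litres/day = 39,744 litres at £1.11/litre → £44,115.84
24 February – 31 December 2034: 311 days × 736 litres/day = 228,896 litres at £0.37/litre → £84,691.52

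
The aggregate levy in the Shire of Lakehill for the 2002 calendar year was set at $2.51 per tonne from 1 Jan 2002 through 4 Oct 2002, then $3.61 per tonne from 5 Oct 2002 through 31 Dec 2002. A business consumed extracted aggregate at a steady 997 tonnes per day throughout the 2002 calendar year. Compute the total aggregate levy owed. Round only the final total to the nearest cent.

$1009911.15

1 Jan – 4 Oct 2002: 277 days × 997 tonnes/day = 276,169 tonnes at $2.51/tonne → $693184.19
5 Oct – 31 Dec 2002: 88 days × 997 tonnes/day = 87,736 tonnes at $3.61/tonne → $316726.96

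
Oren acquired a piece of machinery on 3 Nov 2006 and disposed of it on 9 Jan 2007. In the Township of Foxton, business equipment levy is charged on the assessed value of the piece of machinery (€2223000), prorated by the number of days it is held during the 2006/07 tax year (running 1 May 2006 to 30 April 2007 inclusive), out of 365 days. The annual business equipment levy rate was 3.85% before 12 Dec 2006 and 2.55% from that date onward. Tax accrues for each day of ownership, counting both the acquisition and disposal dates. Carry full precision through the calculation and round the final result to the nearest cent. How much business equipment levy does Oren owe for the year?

€13648.61

3 Nov – 11 Dec 2006: 39 days at 3.85% → €2223000 × 3.85% × 39/365 = €9144.7521
12 Dec 2006 – 9 Jan 2007: 29 days at 2.55% → €2223000 × 2.55% × 29/365 = €4503.8589
Total = €13648.6110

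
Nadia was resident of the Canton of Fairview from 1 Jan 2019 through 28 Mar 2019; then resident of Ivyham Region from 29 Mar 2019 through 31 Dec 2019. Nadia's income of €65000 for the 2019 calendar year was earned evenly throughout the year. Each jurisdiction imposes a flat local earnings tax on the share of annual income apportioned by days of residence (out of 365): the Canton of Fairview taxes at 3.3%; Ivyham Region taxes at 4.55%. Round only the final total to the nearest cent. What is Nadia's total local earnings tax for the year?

The Canton of Fairview, 1 Jan – 28 Mar 2019: 87 days → €65000 × 3.3% × 87/365 = €511.2740
Ivyham Region, 29 Mar – 31 Dec 2019: 278 days → €65000 × 4.55% × 278/365 = €2252.5616
Total = €2763.8356

€2763.84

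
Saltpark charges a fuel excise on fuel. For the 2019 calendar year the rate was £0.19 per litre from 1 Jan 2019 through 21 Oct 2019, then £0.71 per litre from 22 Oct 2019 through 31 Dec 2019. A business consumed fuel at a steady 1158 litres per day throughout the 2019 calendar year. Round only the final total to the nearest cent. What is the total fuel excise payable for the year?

1 Jan – 21 Oct 2019: 294 days × 1158 litres/day = 340,452 litres at £0.19/litre → £64,685.88
22 Oct – 31 Dec 2019: 71 days × 1158 litres/day = 82,218 litres at £0.71/litre → £58,374.78

£123,060.66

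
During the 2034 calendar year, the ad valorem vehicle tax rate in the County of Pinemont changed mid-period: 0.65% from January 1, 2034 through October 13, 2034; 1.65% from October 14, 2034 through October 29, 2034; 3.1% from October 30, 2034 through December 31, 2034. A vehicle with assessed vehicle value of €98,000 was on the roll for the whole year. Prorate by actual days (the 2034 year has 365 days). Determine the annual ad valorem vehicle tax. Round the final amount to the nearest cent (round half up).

€1,094.38

January 1 – October 13, 2034: 286 days at 0.65% → €98,000 × 0.65% × 286/365 = €499.1288
October 14 – October 29, 2034: 16 days at 1.65% → €98,000 × 1.65% × 16/365 = €70.8822
October 30 – December 31, 2034: 63 days at 3.1% → €98,000 × 3.1% × 63/365 = €524.3671
Total = €1,094.3781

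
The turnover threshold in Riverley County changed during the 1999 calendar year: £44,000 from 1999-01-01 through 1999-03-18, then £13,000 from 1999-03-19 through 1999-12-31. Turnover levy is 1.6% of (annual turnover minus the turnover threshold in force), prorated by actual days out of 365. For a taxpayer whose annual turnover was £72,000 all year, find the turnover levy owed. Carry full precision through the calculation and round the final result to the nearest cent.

£839.36

1999-01-01 to 1999-03-18: 77 days, exemption £44,000 → (£72,000 − £44,000) × 1.6% × 77/365 = £94.5096
1999-03-19 to 1999-12-31: 288 days, exemption £13,000 → (£72,000 − £13,000) × 1.6% × 288/365 = £744.8548
Total = £839.3644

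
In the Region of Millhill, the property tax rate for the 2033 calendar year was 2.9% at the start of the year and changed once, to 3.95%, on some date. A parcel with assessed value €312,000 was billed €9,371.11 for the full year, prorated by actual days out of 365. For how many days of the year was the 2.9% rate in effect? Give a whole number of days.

329 days

Let d = days at the first rate; then 365 − d days at the second rate.
€312,000 × [2.9%·d + 3.95%·(365−d)] / 365 = €9,371.11
Solving gives d = 329, so the new rate took effect on 26 Nov 2033.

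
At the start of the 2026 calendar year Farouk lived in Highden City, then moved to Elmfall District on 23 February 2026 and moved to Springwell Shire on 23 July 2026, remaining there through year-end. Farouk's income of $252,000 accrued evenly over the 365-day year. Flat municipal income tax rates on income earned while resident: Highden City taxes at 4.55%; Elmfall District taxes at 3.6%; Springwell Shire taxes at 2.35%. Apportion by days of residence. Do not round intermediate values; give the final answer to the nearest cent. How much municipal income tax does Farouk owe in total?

$8,021.54

Highden City, 1 January – 22 February 2026: 53 days → $252,000 × 4.55% × 53/365 = $1,664.9260
Elmfall District, 23 February – 22 July 2026: 150 days → $252,000 × 3.6% × 150/365 = $3,728.2192
Springwell Shire, 23 July – 31 December 2026: 162 days → $252,000 × 2.35% × 162/365 = $2,628.3945
Total = $8,021.5397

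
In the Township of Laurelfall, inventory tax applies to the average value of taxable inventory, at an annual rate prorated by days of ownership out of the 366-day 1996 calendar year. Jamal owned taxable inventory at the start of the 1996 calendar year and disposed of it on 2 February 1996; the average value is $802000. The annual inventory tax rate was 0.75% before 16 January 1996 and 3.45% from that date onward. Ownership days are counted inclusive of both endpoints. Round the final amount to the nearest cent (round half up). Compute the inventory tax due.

1 January – 15 January 1996: 15 days at 0.75% → $802000 × 0.75% × 15/366 = $246.5164
16 January – 2 February 1996: 18 days at 3.45% → $802000 × 3.45% × 18/366 = $1360.7705
Total = $1607.2869

$1607.29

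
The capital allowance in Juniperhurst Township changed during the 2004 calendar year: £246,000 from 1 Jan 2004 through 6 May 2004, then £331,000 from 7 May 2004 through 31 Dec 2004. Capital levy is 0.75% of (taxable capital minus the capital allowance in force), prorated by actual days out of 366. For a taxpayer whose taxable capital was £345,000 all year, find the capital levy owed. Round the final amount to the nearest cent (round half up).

£326.21

1 Jan – 6 May 2004: 127 days, exemption £246,000 → (£345,000 − £246,000) × 0.75% × 127/366 = £257.6434
7 May – 31 Dec 2004: 239 days, exemption £331,000 → (£345,000 − £331,000) × 0.75% × 239/366 = £68.5656
Total = £326.2090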